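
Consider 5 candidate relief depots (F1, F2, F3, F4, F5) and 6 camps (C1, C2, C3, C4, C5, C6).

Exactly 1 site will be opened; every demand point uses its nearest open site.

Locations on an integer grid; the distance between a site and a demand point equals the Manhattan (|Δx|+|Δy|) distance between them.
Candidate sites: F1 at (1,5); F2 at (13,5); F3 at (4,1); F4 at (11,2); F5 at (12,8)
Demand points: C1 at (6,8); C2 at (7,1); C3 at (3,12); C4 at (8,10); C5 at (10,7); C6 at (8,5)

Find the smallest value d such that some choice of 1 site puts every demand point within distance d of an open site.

Open {F1}.
  Farthest demand point is C4 at distance 12 (to F1); all others are ≤ 12.
With {F3} the worst case is 13.
With {F5} the worst case is 13.
No size-1 selection achieves below 12.

12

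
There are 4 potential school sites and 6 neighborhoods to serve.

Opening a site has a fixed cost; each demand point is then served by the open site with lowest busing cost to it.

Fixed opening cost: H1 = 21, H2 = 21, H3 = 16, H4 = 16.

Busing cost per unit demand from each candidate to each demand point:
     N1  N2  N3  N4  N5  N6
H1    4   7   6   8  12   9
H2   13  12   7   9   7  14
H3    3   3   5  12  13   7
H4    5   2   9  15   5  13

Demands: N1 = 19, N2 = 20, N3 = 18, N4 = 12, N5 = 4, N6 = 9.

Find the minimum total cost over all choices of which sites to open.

Open {H1, H3, H4}: assign each demand point to its cheapest open site.
  N1→H3 19×3=57, N2→H4 20×2=40, N3→H3 18×5=90, N4→H1 12×8=96, N5→H4 4×5=20, N6→H3 9×7=63
  busing cost 366, fixed 53 → total 419.
Compare {H2, H3, H4}: busing cost 378 + fixed 53 = 431.
Compare {H1, H2, H3, H4}: busing cost 366 + fixed 74 = 440.
Compare {H2, H3}: busing cost 406 + fixed 37 = 443.
All other subsets cost ≥ 431. Minimum total cost: 419.

419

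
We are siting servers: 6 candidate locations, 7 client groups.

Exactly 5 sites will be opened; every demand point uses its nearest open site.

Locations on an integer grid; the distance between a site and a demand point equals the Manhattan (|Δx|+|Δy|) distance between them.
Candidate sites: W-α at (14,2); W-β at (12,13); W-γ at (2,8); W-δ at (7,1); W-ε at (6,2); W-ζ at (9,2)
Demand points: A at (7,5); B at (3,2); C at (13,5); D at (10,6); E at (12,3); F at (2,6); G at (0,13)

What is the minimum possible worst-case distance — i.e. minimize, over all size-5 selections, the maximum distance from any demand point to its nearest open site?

Open {W-α, W-β, W-γ, W-δ, W-ζ}.
  Farthest demand point is G at distance 7 (to W-γ); all others are ≤ 7.
With {W-α, W-β, W-γ, W-ε, W-ζ} the worst case is 7.
With {W-α, W-γ, W-δ, W-ε, W-ζ} the worst case is 7.
No size-5 selection achieves below 7.

7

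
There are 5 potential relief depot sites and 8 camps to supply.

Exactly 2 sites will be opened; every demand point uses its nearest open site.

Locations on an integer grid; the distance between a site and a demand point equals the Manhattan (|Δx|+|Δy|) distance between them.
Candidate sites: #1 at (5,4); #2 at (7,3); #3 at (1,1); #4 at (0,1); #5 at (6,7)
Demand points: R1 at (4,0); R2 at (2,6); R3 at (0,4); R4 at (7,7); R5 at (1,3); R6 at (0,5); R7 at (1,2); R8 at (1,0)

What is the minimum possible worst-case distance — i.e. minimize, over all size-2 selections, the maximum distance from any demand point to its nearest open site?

Open {#1, #3}.
  Farthest demand point is R2 at distance 5 (to #1); all others are ≤ 5.
With {#1, #4} the worst case is 5.
With {#3, #5} the worst case is 5.
No size-2 selection achieves below 5.

5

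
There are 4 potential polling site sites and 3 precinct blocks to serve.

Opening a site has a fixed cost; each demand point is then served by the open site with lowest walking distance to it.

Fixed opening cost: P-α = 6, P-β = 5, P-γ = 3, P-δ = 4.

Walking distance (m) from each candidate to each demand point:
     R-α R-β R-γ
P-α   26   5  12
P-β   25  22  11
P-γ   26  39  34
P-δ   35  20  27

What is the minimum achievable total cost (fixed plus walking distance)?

49

Open {P-α}: assign each demand point to its cheapest open site.
  R-α→P-α 26, R-β→P-α 5, R-γ→P-α 12
  walking distance 43, fixed 6 → total 49.
Compare {P-α, P-β}: walking distance 41 + fixed 11 = 52.
Compare {P-α, P-γ}: walking distance 43 + fixed 9 = 52.
Compare {P-α, P-δ}: walking distance 43 + fixed 10 = 53.
All other subsets cost ≥ 52. Minimum total cost: 49.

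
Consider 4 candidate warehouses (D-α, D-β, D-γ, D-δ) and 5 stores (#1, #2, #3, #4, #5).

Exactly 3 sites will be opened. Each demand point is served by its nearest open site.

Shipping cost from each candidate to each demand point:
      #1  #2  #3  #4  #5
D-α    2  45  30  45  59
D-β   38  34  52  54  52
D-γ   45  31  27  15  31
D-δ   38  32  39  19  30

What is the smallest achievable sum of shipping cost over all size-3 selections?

105

Open {D-α, D-γ, D-δ}.
  #1→D-α 2, #2→D-γ 31, #3→D-γ 27, #4→D-γ 15, #5→D-δ 30  ⇒ total 105.
Compare {D-α, D-β, D-γ}: total 106.
Compare {D-α, D-β, D-δ}: total 113.
No size-3 selection does better; minimum is 105.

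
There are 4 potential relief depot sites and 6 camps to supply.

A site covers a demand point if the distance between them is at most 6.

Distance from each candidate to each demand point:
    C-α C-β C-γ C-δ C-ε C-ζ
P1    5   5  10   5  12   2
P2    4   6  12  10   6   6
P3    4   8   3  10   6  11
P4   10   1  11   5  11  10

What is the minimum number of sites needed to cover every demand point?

2

Coverage sets (demand points within 6 of each site):
  P1: {C-α, C-β, C-δ, C-ζ}
  P2: {C-α, C-β, C-ε, C-ζ}
  P3: {C-α, C-γ, C-ε}
  P4: {C-β, C-δ}
No single site covers all 6 demand points.
But {P1, P3} covers everything, so the minimum is 2.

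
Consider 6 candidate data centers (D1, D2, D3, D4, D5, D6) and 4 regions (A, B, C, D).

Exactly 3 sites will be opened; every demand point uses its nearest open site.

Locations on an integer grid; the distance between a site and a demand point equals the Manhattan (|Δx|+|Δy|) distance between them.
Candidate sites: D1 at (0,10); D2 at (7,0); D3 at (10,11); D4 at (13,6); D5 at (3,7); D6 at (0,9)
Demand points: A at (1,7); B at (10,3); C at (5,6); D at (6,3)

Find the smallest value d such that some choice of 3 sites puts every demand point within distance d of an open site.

6

Open {D1, D2, D5}.
  Farthest demand point is B at distance 6 (to D2); all others are ≤ 6.
With {D2, D3, D5} the worst case is 6.
With {D2, D4, D5} the worst case is 6.
No size-3 selection achieves below 6.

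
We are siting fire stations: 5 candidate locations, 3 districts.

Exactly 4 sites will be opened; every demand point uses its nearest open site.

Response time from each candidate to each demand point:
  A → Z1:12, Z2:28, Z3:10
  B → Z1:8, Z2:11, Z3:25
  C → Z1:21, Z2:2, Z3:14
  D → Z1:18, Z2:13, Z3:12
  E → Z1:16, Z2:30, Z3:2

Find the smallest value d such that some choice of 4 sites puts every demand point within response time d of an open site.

8

Open {A, B, C, E}.
  Farthest demand point is Z1 at response time 8 (to B); all others are ≤ 8.
With {B, C, D, E} the worst case is 8.
With {A, B, C, D} the worst case is 10.
No size-4 selection achieves below 8.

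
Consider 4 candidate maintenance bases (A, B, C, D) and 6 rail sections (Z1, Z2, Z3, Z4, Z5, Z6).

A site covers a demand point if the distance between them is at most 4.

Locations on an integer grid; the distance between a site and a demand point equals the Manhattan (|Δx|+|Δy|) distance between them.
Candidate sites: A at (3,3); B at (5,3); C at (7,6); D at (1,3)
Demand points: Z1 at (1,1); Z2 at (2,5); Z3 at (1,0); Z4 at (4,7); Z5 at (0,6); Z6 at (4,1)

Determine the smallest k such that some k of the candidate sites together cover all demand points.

3

Coverage sets (demand points within 4 of each site):
  A: {Z1, Z2, Z6}
  B: {Z6}
  C: {Z4}
  D: {Z1, Z2, Z3, Z5}
No 2 sites suffice: every size-2 union leaves at least one demand point uncovered.
But {A, C, D} covers everything, so the minimum is 3.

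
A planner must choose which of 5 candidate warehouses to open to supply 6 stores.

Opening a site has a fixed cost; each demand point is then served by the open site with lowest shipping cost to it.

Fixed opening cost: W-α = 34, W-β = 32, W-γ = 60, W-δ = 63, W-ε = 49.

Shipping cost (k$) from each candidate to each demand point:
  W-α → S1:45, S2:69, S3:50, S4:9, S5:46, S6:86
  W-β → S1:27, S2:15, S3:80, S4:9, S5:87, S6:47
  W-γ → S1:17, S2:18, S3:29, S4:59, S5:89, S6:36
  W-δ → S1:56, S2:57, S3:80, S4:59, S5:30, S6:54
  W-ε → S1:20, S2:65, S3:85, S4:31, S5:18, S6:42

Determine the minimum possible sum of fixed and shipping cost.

249

Open {W-α, W-γ}: assign each demand point to its cheapest open site.
  S1→W-γ 17, S2→W-γ 18, S3→W-γ 29, S4→W-α 9, S5→W-α 46, S6→W-γ 36
  shipping cost 155, fixed 94 → total 249.
Compare {W-γ, W-ε}: shipping cost 149 + fixed 109 = 258.
Compare {W-α, W-β}: shipping cost 194 + fixed 66 = 260.
Compare {W-β, W-ε}: shipping cost 184 + fixed 81 = 265.
All other subsets cost ≥ 258. Minimum total cost: 249.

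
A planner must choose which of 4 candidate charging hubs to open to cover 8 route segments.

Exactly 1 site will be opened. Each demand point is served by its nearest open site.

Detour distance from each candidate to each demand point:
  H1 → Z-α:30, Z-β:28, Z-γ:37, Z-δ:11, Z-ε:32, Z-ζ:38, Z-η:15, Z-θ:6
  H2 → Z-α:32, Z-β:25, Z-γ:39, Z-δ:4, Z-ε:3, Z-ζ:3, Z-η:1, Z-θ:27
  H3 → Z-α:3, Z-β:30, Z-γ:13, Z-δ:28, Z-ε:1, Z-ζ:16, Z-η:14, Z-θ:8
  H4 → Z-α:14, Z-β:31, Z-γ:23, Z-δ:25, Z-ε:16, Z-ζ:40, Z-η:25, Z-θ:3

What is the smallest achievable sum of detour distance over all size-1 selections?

Open {H3}.
  Z-α→H3 3, Z-β→H3 30, Z-γ→H3 13, Z-δ→H3 28, Z-ε→H3 1, Z-ζ→H3 16, Z-η→H3 14, Z-θ→H3 8  ⇒ total 113.
Compare {H2}: total 134.
Compare {H4}: total 177.
No size-1 selection does better; minimum is 113.

113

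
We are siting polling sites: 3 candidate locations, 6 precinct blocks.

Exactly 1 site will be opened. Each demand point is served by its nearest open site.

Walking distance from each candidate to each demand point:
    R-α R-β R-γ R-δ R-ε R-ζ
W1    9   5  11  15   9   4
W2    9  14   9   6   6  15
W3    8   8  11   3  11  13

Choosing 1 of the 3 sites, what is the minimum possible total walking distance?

Open {W1}.
  R-α→W1 9, R-β→W1 5, R-γ→W1 11, R-δ→W1 15, R-ε→W1 9, R-ζ→W1 4  ⇒ total 53.
Compare {W3}: total 54.
Compare {W2}: total 59.

53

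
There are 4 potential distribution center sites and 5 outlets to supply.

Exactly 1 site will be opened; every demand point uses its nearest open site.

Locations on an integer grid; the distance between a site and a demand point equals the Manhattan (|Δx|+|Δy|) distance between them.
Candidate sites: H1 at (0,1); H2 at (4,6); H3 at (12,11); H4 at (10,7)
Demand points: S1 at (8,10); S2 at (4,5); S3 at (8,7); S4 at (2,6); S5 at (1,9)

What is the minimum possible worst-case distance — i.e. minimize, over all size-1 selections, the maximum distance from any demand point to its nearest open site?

Open {H2}.
  Farthest demand point is S1 at distance 8 (to H2); all others are ≤ 8.
With {H4} the worst case is 11.
With {H3} the worst case is 15.
No size-1 selection achieves below 8.

8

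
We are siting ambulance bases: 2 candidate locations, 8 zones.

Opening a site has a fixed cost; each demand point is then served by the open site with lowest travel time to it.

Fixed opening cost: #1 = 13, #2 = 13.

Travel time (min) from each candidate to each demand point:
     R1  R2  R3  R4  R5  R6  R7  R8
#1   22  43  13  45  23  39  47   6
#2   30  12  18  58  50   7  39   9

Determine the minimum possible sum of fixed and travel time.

Open {#1, #2}: assign each demand point to its cheapest open site.
  R1→#1 22, R2→#2 12, R3→#1 13, R4→#1 45, R5→#1 23, R6→#2 7, R7→#2 39, R8→#1 6
  travel time 167, fixed 26 → total 193.
Compare {#2}: travel time 223 + fixed 13 = 236.
Compare {#1}: travel time 238 + fixed 13 = 251.

193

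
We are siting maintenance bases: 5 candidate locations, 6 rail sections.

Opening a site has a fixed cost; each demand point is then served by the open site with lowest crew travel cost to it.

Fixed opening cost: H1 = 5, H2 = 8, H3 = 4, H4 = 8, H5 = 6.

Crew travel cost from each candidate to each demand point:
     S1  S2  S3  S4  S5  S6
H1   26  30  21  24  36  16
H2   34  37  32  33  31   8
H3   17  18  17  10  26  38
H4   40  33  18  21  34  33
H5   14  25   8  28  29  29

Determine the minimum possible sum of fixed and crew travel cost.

102

Open {H2, H3, H5}: assign each demand point to its cheapest open site.
  S1→H5 14, S2→H3 18, S3→H5 8, S4→H3 10, S5→H3 26, S6→H2 8
  crew travel cost 84, fixed 18 → total 102.
Compare {H1, H3, H5}: crew travel cost 92 + fixed 15 = 107.
Compare {H1, H2, H3, H5}: crew travel cost 84 + fixed 23 = 107.
Compare {H2, H3}: crew travel cost 96 + fixed 12 = 108.
All other subsets cost ≥ 107. Minimum total cost: 102.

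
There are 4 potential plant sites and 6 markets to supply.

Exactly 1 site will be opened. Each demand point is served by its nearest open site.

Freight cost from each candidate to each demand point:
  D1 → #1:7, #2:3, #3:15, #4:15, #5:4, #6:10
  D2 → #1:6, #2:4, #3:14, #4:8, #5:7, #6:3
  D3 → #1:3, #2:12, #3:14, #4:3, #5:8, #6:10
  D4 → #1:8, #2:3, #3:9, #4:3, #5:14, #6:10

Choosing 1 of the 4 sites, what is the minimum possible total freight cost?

Open {D2}.
  #1→D2 6, #2→D2 4, #3→D2 14, #4→D2 8, #5→D2 7, #6→D2 3  ⇒ total 42.
Compare {D4}: total 47.
Compare {D3}: total 50.
No size-1 selection does better; minimum is 42.

42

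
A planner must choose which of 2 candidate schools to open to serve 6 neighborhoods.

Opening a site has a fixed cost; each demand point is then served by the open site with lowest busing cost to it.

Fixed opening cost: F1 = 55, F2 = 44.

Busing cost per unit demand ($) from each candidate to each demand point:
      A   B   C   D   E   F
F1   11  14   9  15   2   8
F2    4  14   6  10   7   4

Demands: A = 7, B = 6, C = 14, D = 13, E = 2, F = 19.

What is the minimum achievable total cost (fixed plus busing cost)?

Open {F2}: assign each demand point to its cheapest open site.
  A→F2 7×4=28, B→F2 6×14=84, C→F2 14×6=84, D→F2 13×10=130, E→F2 2×7=14, F→F2 19×4=76
  busing cost 416, fixed 44 → total 460.
Compare {F1, F2}: busing cost 406 + fixed 99 = 505.
Compare {F1}: busing cost 638 + fixed 55 = 693.

460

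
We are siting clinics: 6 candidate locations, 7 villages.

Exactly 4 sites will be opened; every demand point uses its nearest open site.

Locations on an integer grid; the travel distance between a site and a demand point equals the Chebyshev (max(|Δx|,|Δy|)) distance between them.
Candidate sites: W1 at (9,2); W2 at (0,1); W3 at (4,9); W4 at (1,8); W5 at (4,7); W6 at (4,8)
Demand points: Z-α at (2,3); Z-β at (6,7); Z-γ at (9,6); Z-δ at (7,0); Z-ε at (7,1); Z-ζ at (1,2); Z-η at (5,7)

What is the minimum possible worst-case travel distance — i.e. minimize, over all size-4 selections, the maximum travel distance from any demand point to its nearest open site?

Open {W1, W2, W3, W4}.
  Farthest demand point is Z-γ at travel distance 4 (to W1); all others are ≤ 4.
With {W1, W2, W3, W5} the worst case is 4.
With {W1, W2, W3, W6} the worst case is 4.
No size-4 selection achieves below 4.

4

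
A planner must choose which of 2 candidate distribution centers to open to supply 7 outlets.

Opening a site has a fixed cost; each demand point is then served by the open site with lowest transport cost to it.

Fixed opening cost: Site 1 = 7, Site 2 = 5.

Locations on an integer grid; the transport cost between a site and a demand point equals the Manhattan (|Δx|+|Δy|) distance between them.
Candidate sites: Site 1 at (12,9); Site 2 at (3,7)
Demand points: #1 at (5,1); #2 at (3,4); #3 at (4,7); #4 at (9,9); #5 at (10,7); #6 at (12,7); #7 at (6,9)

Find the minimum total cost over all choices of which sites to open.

38

Open {Site 1, Site 2}: assign each demand point to its cheapest open site.
  #1→Site 2 8, #2→Site 2 3, #3→Site 2 1, #4→Site 1 3, #5→Site 1 4, #6→Site 1 2, #7→Site 2 5
  transport cost 26, fixed 12 → total 38.
Compare {Site 2}: transport cost 41 + fixed 5 = 46.
Compare {Site 1}: transport cost 54 + fixed 7 = 61.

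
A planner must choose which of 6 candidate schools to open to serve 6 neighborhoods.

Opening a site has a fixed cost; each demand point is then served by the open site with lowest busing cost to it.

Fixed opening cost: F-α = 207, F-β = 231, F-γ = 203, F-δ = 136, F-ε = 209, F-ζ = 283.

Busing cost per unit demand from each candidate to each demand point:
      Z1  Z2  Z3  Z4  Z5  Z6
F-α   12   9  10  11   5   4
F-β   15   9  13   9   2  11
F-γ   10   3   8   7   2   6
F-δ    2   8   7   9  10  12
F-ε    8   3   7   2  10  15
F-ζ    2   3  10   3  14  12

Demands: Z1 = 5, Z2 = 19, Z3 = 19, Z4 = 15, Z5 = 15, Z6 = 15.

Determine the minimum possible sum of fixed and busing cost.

687

Open {F-γ}: assign each demand point to its cheapest open site.
  Z1→F-γ 5×10=50, Z2→F-γ 19×3=57, Z3→F-γ 19×8=152, Z4→F-γ 15×7=105, Z5→F-γ 15×2=30, Z6→F-γ 15×6=90
  busing cost 484, fixed 203 → total 687.
Compare {F-γ, F-δ}: busing cost 425 + fixed 339 = 764.
Compare {F-γ, F-ε}: busing cost 380 + fixed 412 = 792.
Compare {F-α, F-ε}: busing cost 395 + fixed 416 = 811.
All other subsets cost ≥ 764. Minimum total cost: 687.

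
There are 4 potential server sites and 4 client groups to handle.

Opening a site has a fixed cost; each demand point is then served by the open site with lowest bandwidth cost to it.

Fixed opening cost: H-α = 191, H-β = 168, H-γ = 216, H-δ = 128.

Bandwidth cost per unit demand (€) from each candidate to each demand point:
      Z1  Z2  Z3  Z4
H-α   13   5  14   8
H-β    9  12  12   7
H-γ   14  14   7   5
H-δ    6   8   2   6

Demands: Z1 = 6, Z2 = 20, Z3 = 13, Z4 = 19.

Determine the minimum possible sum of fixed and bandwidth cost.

Open {H-δ}: assign each demand point to its cheapest open site.
  Z1→H-δ 6×6=36, Z2→H-δ 20×8=160, Z3→H-δ 13×2=26, Z4→H-δ 19×6=114
  bandwidth cost 336, fixed 128 → total 464.
Compare {H-α, H-δ}: bandwidth cost 276 + fixed 319 = 595.
Compare {H-β, H-δ}: bandwidth cost 336 + fixed 296 = 632.
Compare {H-γ, H-δ}: bandwidth cost 317 + fixed 344 = 661.
All other subsets cost ≥ 595. Minimum total cost: 464.

464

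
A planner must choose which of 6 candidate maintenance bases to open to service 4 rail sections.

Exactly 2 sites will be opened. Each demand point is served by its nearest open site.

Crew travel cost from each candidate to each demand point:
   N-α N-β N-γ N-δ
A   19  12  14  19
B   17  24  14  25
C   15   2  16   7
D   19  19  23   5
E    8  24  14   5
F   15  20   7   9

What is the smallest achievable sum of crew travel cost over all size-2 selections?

29

Open {C, E}.
  N-α→E 8, N-β→C 2, N-γ→E 14, N-δ→E 5  ⇒ total 29.
Compare {C, F}: total 31.
Compare {A, C}: total 38.
No size-2 selection does better; minimum is 29.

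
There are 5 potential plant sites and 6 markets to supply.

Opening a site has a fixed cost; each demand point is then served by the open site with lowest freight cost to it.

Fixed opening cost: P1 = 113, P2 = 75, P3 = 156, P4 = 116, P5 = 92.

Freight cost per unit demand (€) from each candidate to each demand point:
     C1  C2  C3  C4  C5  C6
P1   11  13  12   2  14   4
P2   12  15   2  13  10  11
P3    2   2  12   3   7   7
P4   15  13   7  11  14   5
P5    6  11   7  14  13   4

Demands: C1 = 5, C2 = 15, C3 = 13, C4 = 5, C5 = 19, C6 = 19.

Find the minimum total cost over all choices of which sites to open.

Open {P2, P3}: assign each demand point to its cheapest open site.
  C1→P3 5×2=10, C2→P3 15×2=30, C3→P2 13×2=26, C4→P3 5×3=15, C5→P3 19×7=133, C6→P3 19×7=133
  freight cost 347, fixed 231 → total 578.
Compare {P3, P5}: freight cost 355 + fixed 248 = 603.
Compare {P2, P3, P5}: freight cost 290 + fixed 323 = 613.
Compare {P1, P2, P3}: freight cost 285 + fixed 344 = 629.
All other subsets cost ≥ 603. Minimum total cost: 578.

578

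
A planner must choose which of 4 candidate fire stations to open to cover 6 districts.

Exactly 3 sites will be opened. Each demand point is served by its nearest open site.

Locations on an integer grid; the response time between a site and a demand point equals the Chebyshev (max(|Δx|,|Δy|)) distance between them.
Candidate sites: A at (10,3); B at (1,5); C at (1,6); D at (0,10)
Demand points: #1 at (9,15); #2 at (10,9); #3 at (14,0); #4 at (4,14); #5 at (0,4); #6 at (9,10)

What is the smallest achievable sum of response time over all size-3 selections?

Open {A, B, D}.
  #1→D 9, #2→A 6, #3→A 4, #4→D 4, #5→B 1, #6→A 7  ⇒ total 31.
Compare {A, C, D}: total 32.
Compare {A, B, C}: total 35.
No size-3 selection does better; minimum is 31.

31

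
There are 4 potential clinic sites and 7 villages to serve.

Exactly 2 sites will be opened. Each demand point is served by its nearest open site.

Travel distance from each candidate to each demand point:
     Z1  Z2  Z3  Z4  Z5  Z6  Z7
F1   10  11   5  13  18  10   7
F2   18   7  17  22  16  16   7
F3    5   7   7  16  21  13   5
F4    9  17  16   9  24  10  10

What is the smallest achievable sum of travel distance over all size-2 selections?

Open {F1, F3}.
  Z1→F3 5, Z2→F3 7, Z3→F1 5, Z4→F1 13, Z5→F1 18, Z6→F1 10, Z7→F3 5  ⇒ total 63.
Compare {F3, F4}: total 64.
Compare {F1, F2}: total 68.
No size-2 selection does better; minimum is 63.

63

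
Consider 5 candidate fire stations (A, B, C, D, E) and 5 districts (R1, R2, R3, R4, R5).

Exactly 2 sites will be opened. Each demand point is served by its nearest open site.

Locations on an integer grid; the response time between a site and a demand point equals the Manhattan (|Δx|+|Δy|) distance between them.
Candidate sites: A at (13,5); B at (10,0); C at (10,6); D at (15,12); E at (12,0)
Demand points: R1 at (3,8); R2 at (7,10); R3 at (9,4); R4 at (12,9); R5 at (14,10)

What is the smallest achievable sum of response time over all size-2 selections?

27

Open {C, D}.
  R1→C 9, R2→C 7, R3→C 3, R4→C 5, R5→D 3  ⇒ total 27.
Compare {A, C}: total 30.
Compare {B, C}: total 32.
No size-2 selection does better; minimum is 27.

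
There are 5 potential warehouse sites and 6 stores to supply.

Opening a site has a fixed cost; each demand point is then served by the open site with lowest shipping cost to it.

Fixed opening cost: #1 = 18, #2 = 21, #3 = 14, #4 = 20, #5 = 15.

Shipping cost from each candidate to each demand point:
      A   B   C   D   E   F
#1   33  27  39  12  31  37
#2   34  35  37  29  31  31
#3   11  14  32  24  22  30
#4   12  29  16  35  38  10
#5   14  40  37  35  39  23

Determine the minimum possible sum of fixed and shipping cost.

Open {#3, #4}: assign each demand point to its cheapest open site.
  A→#3 11, B→#3 14, C→#4 16, D→#3 24, E→#3 22, F→#4 10
  shipping cost 97, fixed 34 → total 131.
Compare {#1, #3, #4}: shipping cost 85 + fixed 52 = 137.
Compare {#1, #4}: shipping cost 108 + fixed 38 = 146.
Compare {#3, #4, #5}: shipping cost 97 + fixed 49 = 146.
All other subsets cost ≥ 137. Minimum total cost: 131.

131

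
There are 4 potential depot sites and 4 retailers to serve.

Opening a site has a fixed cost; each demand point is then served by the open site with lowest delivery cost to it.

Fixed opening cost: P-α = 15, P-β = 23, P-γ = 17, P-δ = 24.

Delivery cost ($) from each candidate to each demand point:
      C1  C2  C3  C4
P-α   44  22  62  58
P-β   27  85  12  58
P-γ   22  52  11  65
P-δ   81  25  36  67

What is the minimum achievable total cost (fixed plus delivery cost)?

Open {P-α, P-γ}: assign each demand point to its cheapest open site.
  C1→P-γ 22, C2→P-α 22, C3→P-γ 11, C4→P-α 58
  delivery cost 113, fixed 32 → total 145.
Compare {P-α, P-β}: delivery cost 119 + fixed 38 = 157.
Compare {P-γ, P-δ}: delivery cost 123 + fixed 41 = 164.
Compare {P-γ}: delivery cost 150 + fixed 17 = 167.
All other subsets cost ≥ 157. Minimum total cost: 145.

145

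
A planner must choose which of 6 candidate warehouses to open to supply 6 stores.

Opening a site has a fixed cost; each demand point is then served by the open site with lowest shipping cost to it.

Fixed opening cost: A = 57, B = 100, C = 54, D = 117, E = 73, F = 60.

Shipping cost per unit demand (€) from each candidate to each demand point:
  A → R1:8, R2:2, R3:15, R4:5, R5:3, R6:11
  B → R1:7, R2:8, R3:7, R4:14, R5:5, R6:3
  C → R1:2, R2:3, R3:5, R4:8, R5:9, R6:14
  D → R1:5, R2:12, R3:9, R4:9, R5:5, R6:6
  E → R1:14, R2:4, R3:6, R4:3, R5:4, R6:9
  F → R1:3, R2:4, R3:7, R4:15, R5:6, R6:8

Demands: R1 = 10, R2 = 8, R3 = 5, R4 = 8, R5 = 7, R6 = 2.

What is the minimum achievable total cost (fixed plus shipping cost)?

Open {A, C}: assign each demand point to its cheapest open site.
  R1→C 10×2=20, R2→A 8×2=16, R3→C 5×5=25, R4→A 8×5=40, R5→A 7×3=21, R6→A 2×11=22
  shipping cost 144, fixed 111 → total 255.
Compare {C, E}: shipping cost 139 + fixed 127 = 266.
Compare {A, F}: shipping cost 158 + fixed 117 = 275.
Compare {C}: shipping cost 224 + fixed 54 = 278.
All other subsets cost ≥ 266. Minimum total cost: 255.

255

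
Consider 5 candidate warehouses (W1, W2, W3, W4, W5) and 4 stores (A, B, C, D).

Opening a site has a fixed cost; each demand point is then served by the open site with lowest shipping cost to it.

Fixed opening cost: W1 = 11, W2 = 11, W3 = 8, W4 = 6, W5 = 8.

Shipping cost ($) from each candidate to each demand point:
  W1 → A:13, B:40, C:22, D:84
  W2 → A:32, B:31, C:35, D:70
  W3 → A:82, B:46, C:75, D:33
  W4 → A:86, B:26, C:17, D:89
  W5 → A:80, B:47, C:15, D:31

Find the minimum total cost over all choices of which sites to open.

Open {W1, W4, W5}: assign each demand point to its cheapest open site.
  A→W1 13, B→W4 26, C→W5 15, D→W5 31
  shipping cost 85, fixed 25 → total 110.
Compare {W1, W3, W4}: shipping cost 89 + fixed 25 = 114.
Compare {W1, W5}: shipping cost 99 + fixed 19 = 118.
Compare {W1, W3, W4, W5}: shipping cost 85 + fixed 33 = 118.
All other subsets cost ≥ 114. Minimum total cost: 110.

110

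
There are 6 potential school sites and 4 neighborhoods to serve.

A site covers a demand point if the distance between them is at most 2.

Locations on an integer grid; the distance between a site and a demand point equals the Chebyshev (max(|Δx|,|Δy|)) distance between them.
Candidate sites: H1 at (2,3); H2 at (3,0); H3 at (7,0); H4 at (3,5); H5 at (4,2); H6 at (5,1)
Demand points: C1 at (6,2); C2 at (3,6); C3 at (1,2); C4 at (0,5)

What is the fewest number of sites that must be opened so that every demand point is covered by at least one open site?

Coverage sets (demand points within 2 of each site):
  H1: {C3, C4}
  H2: {C3}
  H3: {C1}
  H4: {C2}
  H5: {C1}
  H6: {C1}
No 2 sites suffice: every size-2 union leaves at least one demand point uncovered.
But {H1, H3, H4} covers everything, so the minimum is 3.

3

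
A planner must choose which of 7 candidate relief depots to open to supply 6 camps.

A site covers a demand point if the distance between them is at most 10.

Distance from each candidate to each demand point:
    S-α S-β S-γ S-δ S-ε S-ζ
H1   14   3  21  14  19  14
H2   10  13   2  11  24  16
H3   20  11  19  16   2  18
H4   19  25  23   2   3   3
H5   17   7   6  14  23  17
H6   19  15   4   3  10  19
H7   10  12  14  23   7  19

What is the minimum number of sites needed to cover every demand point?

Coverage sets (demand points within 10 of each site):
  H1: {S-β}
  H2: {S-α, S-γ}
  H3: {S-ε}
  H4: {S-δ, S-ε, S-ζ}
  H5: {S-β, S-γ}
  H6: {S-γ, S-δ, S-ε}
  H7: {S-α, S-ε}
No 2 sites suffice: every size-2 union leaves at least one demand point uncovered.
But {H1, H2, H4} covers everything, so the minimum is 3.

3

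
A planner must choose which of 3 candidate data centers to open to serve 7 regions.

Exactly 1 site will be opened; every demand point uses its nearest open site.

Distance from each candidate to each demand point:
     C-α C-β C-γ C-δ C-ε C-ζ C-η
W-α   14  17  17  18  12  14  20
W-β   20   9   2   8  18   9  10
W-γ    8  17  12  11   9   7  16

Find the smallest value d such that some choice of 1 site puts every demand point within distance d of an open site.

Open {W-γ}.
  Farthest demand point is C-β at distance 17 (to W-γ); all others are ≤ 17.
With {W-α} the worst case is 20.
With {W-β} the worst case is 20.
No size-1 selection achieves below 17.

17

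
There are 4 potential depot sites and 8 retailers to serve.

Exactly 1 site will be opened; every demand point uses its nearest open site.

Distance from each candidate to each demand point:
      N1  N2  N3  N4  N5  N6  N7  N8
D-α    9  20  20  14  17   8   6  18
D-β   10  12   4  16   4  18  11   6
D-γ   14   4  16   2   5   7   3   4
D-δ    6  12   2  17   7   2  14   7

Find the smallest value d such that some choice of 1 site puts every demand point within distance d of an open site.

Open {D-γ}.
  Farthest demand point is N3 at distance 16 (to D-γ); all others are ≤ 16.
With {D-δ} the worst case is 17.
With {D-β} the worst case is 18.
No size-1 selection achieves below 16.

16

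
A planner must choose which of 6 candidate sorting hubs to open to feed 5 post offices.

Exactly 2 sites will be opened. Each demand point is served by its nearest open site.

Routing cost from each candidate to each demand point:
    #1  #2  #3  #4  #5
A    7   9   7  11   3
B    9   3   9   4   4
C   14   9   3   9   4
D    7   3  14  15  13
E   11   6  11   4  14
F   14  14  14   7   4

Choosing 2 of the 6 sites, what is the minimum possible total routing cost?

23

Open {B, C}.
  #1→B 9, #2→B 3, #3→C 3, #4→B 4, #5→B 4  ⇒ total 23.
Compare {A, B}: total 24.
Compare {C, D}: total 26.
No size-2 selection does better; minimum is 23.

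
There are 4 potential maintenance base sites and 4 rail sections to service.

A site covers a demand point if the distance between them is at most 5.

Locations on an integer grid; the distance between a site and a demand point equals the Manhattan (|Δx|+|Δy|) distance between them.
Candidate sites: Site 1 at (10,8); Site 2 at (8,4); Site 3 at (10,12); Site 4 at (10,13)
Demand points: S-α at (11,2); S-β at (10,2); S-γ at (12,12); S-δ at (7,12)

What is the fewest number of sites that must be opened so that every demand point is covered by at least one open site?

Coverage sets (demand points within 5 of each site):
  Site 1: {}
  Site 2: {S-α, S-β}
  Site 3: {S-γ, S-δ}
  Site 4: {S-γ, S-δ}
No single site covers all 4 demand points.
But {Site 2, Site 3} covers everything, so the minimum is 2.

2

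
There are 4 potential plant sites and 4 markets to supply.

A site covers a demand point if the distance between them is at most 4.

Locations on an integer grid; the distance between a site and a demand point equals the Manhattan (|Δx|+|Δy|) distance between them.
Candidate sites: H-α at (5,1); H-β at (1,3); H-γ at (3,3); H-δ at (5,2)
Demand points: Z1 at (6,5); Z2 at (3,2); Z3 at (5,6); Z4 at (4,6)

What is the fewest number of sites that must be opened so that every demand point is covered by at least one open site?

2

Coverage sets (demand points within 4 of each site):
  H-α: {Z2}
  H-β: {Z2}
  H-γ: {Z2, Z4}
  H-δ: {Z1, Z2, Z3}
No single site covers all 4 demand points.
But {H-γ, H-δ} covers everything, so the minimum is 2.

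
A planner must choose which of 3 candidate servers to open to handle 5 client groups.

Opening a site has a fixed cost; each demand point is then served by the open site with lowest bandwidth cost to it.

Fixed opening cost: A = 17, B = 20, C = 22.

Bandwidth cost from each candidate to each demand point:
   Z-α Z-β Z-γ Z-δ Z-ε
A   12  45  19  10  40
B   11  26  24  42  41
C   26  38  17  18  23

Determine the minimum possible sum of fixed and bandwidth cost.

137

Open {B, C}: assign each demand point to its cheapest open site.
  Z-α→B 11, Z-β→B 26, Z-γ→C 17, Z-δ→C 18, Z-ε→C 23
  bandwidth cost 95, fixed 42 → total 137.
Compare {A, C}: bandwidth cost 100 + fixed 39 = 139.
Compare {A}: bandwidth cost 126 + fixed 17 = 143.
Compare {A, B}: bandwidth cost 106 + fixed 37 = 143.
All other subsets cost ≥ 139. Minimum total cost: 137.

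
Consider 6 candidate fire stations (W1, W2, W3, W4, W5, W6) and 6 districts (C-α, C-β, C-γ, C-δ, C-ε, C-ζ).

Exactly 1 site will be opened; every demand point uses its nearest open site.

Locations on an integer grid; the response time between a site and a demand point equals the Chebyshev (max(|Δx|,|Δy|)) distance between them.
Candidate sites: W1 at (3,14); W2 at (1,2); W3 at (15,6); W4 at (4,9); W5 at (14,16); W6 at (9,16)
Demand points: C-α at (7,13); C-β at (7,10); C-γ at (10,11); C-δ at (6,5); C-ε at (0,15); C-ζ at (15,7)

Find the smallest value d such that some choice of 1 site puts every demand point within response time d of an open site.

11

Open {W4}.
  Farthest demand point is C-ζ at response time 11 (to W4); all others are ≤ 11.
With {W6} the worst case is 11.
With {W1} the worst case is 12.
No size-1 selection achieves below 11.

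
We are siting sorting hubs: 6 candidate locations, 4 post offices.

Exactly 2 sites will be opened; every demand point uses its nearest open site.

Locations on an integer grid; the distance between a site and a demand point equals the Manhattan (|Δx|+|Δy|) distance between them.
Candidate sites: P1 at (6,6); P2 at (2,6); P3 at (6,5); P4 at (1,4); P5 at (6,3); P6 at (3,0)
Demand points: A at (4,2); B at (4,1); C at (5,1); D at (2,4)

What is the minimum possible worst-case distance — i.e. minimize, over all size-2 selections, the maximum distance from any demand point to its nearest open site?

Open {P2, P6}.
  Farthest demand point is A at distance 3 (to P6); all others are ≤ 3.
With {P4, P6} the worst case is 3.
With {P2, P5} the worst case is 4.
No size-2 selection achieves below 3.

3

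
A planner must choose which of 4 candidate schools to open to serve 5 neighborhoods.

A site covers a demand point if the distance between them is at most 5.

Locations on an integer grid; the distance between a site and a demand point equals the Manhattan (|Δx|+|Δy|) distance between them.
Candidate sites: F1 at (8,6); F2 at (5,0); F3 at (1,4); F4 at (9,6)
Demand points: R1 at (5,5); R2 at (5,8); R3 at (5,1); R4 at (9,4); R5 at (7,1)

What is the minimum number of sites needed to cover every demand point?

Coverage sets (demand points within 5 of each site):
  F1: {R1, R2, R4}
  F2: {R1, R3, R5}
  F3: {R1}
  F4: {R1, R4}
No single site covers all 5 demand points.
But {F1, F2} covers everything, so the minimum is 2.

2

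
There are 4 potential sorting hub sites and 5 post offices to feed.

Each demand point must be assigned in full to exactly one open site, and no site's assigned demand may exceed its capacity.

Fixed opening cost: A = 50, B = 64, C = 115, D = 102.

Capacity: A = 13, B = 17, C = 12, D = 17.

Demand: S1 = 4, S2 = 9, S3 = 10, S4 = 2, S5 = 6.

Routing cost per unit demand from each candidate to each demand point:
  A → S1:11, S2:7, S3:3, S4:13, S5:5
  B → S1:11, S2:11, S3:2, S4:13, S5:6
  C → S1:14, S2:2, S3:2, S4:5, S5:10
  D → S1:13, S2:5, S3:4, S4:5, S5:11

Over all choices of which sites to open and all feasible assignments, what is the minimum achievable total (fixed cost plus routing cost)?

329

Open {B, D}; cheapest assignment that respects the capacities:
  B (cap 17, load 16): S3, S5 — cost 10×2 + 6×6 = 56
  D (cap 17, load 15): S1, S2, S4 — cost 4×13 + 9×5 + 2×5 = 107
  Shipping 163, fixed 166 → total 329.
  Any other capacity-feasible assignment to {B, D} ships for at least 163.
Compare {A, B, C}: its best feasible assignment gives total 351.
Compare {A, B, D}: its best feasible assignment gives total 365.
Every other set of open sites that can feasibly serve all demand totals ≥ 351 even under its best assignment. Minimum: 329.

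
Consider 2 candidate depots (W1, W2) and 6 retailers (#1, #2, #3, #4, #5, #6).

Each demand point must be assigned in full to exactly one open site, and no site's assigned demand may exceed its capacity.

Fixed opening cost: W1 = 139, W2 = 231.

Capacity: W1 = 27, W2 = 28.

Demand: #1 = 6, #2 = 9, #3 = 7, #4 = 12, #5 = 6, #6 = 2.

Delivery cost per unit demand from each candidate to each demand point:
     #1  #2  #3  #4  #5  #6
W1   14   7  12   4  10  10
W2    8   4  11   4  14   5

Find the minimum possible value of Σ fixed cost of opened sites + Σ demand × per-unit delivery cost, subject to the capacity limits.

649

Open {W1, W2}; cheapest assignment that respects the capacities:
  W1 (cap 27, load 18): #4, #5 — cost 12×4 + 6×10 = 108
  W2 (cap 28, load 24): #1, #2, #3, #6 — cost 6×8 + 9×4 + 7×11 + 2×5 = 171
  Shipping 279, fixed 370 → total 649.
  Any other capacity-feasible assignment to {W1, W2} ships for at least 279.
Total demand is 42 and no other set of sites has combined capacity ≥ 42, so {W1, W2} is the only feasible choice of open sites. Minimum: 649.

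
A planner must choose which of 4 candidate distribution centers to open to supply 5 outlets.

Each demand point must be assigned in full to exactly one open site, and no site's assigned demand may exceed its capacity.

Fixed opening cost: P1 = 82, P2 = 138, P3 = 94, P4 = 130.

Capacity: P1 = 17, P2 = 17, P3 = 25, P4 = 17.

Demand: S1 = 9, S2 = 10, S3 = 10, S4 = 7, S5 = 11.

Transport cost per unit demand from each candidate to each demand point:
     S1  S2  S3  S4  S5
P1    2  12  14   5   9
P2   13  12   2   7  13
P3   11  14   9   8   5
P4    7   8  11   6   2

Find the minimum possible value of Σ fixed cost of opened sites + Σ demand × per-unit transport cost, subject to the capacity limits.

Open {P1, P2, P3}; cheapest assignment that respects the capacities:
  P1 (cap 17, load 16): S1, S4 — cost 9×2 + 7×5 = 53
  P2 (cap 17, load 10): S3 — cost 10×2 = 20
  P3 (cap 25, load 21): S2, S5 — cost 10×14 + 11×5 = 195
  Shipping 268, fixed 314 → total 582.
  Any other capacity-feasible assignment to {P1, P2, P3} ships for at least 268.
Compare {P1, P3, P4}: its best feasible assignment gives total 584.
Compare {P1, P2, P3, P4}: its best feasible assignment gives total 652.
Every other set of open sites that can feasibly serve all demand totals ≥ 584 even under its best assignment. Minimum: 582.

582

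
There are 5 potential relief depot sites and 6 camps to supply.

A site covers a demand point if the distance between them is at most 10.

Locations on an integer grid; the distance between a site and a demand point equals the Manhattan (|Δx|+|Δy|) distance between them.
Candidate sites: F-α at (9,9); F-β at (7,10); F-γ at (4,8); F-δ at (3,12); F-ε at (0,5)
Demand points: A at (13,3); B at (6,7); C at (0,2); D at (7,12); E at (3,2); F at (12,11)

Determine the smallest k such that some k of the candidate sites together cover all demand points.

Coverage sets (demand points within 10 of each site):
  F-α: {A, B, D, F}
  F-β: {B, D, F}
  F-γ: {B, C, D, E}
  F-δ: {B, D, E, F}
  F-ε: {B, C, E}
No single site covers all 6 demand points.
But {F-α, F-γ} covers everything, so the minimum is 2.

2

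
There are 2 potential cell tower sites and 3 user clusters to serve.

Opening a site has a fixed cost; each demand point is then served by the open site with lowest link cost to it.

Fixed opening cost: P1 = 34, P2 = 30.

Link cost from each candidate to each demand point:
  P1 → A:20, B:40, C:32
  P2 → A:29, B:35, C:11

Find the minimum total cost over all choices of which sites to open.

105

Open {P2}: assign each demand point to its cheapest open site.
  A→P2 29, B→P2 35, C→P2 11
  link cost 75, fixed 30 → total 105.
Compare {P1}: link cost 92 + fixed 34 = 126.
Compare {P1, P2}: link cost 66 + fixed 64 = 130.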